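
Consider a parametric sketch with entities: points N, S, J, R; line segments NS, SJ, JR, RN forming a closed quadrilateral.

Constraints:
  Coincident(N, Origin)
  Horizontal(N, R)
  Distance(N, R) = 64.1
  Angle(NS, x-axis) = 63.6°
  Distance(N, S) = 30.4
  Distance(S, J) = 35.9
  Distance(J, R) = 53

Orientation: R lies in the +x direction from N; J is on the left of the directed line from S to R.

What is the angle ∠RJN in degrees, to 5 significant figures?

65.331°

N is at the origin; NR is horizontal with |NR| = 64.1 and R in +x, so R = (64.1, 0). NS runs at 63.6° with |NS| = 30.4, so S = (13.517, 27.230). J is determined by |SJ| = 35.9 and |JR| = 53.0 together: it lies at the intersection of circle(S, 35.9) and circle(R, 53.0). With |SR| = 57.447, the foot of the radical line on SR is 15.492 from S and the perpendicular offset is √(35.9² − 15.492²) = 32.385. Taking the left-of-SR solution: J = (42.509, 48.403).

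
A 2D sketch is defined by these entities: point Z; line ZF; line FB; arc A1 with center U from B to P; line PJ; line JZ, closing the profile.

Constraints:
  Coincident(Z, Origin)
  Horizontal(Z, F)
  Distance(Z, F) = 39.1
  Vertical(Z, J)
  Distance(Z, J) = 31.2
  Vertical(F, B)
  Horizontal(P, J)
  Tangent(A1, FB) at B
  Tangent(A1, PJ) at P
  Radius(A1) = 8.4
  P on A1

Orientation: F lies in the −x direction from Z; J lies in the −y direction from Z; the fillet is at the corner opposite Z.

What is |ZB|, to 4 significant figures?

45.26

Z is at the origin; Z and F share the same y with |ZF| = 39.1 and F on the −x side, so F = (-39.10, 0.000). ZJ is vertical with |ZJ| = 31.2 and J on the −y side, so J = (0.000, -31.20). The virtual corner opposite Z is at (-39.10, -31.20). Since A1 is tangent to FB there, UB ⟂ FB and since A1 is tangent to PJ there, UP ⟂ PJ, with radius 8.4, so the center U sits 8.4 in from both sides at U = (-30.70, -22.80). That places the tangent points at B = (-39.10, -22.80) on FB and P = (-30.70, -31.20) on PJ. Then |ZB| = |B − Z| = 45.26.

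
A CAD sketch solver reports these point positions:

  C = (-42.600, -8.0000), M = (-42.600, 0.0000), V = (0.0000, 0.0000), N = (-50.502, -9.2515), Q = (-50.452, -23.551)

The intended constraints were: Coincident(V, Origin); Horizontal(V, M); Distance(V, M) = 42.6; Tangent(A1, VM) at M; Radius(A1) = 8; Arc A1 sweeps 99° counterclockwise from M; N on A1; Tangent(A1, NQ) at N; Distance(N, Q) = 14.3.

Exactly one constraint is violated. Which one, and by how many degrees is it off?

Tangent(A1, NQ) at N — off by 8.80°.

V = (0.00, 0.00) ✓; V.y = 0.00, M.y = 0.00 ✓; |VM| = 42.60 ✓; ∠(CM, MV) = 90.00° ✓; |CM| = 8.000 ✓; bearing(C→N) − bearing(C→M) = 99.00° ✓; |CN| = 8.000 ✓; ∠(CN, NQ) = 98.80° ✗; |NQ| = 14.30 ✓.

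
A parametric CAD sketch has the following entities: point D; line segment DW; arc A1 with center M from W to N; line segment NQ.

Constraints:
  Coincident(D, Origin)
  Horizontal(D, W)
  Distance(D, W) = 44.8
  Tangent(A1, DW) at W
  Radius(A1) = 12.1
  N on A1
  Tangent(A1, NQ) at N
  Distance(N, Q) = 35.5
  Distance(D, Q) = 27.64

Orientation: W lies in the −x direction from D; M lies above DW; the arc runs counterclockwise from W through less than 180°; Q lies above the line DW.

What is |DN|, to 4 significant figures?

37.09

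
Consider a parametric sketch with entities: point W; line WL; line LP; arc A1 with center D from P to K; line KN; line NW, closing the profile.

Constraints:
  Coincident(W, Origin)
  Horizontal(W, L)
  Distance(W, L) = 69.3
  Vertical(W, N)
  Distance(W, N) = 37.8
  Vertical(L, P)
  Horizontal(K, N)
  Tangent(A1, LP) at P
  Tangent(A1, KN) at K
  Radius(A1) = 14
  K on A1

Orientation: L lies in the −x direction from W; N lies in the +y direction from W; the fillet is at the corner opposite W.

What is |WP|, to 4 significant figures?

73.27

The virtual corner opposite W is at (-69.30, 37.80). A1 meets LP tangentially, so DP is at right angles to LP and the tangent condition forces DK to be normal to KN, with radius 14.0, so the center D sits 14.0 in from both sides at D = (-55.30, 23.80). That places the tangent points at P = (-69.30, 23.80) on LP and K = (-55.30, 37.80) on KN. Then |WP| = |P − W| = 73.27.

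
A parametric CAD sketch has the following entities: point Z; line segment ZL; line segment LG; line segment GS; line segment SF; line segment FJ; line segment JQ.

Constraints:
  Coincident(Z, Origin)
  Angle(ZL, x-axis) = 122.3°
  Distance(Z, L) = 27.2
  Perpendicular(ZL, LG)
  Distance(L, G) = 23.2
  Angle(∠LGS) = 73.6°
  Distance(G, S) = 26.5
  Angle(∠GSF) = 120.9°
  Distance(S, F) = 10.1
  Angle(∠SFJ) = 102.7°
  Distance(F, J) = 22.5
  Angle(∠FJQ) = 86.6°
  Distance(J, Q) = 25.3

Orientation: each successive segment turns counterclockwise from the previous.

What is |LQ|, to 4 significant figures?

18.94

Z is at the origin; ZL runs at 122.3° with length 27.2, so L = (-14.53, 22.99). The perpendicularity gives LG at right angles to ZL, so LG runs at -147.7°; with |LG| = 23.2, G = (-34.14, 10.59). ∠LGS = 73.6° gives GS at -41.30° from the x-axis; with |GS| = 26.5, S = (-14.24, -6.896). ∠GSF = 120.9° gives SF at 17.80° from the x-axis; with |SF| = 10.1, F = (-4.619, -3.808). ∠SFJ = 102.7° gives FJ at 95.10° from the x-axis; with |FJ| = 22.5, J = (-6.620, 18.60). ∠FJQ = 86.6° gives JQ at -171.5° from the x-axis; with |JQ| = 25.3, Q = (-31.64, 14.86). Then |LQ| = |Q − L| = 18.94.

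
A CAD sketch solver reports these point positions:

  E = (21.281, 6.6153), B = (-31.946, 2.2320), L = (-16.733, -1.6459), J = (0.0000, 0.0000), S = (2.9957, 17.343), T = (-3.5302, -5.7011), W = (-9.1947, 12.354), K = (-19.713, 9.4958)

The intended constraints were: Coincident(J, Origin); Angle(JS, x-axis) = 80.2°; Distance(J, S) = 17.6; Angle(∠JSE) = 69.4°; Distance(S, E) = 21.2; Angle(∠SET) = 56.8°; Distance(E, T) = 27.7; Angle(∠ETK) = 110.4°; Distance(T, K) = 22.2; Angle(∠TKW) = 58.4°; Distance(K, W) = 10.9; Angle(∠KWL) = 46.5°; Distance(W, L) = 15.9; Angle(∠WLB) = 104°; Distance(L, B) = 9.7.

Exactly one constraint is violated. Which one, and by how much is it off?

Distance(L, B) = 9.7 — off by 6.00.

J = (0.00, 0.00) ✓; JS at 80.20° ✓; |JS| = 17.60 ✓; ∠JSE = 69.40° ✓; |SE| = 21.20 ✓; ∠SET = 56.80° ✓; |ET| = 27.70 ✓; ∠ETK = 110.4° ✓; |TK| = 22.20 ✓; ∠TKW = 58.40° ✓; |KW| = 10.90 ✓; ∠KWL = 46.50° ✓; |WL| = 15.90 ✓; ∠WLB = 104.0° ✓; |LB| = 15.70 ✗.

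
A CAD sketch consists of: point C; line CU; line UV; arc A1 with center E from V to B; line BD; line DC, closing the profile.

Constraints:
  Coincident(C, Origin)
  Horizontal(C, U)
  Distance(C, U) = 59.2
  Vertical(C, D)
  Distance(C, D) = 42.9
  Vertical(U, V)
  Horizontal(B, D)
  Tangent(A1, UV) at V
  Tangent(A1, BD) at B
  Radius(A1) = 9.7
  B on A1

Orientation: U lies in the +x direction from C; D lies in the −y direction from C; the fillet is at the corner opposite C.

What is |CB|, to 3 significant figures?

65.5

C is at the origin; CU is horizontal with |CU| = 59.2 and U on the +x side, so U = (59.2, 0.00). CD is vertical with |CD| = 42.9 and D on the −y side, so D = (0.00, -42.9). The virtual corner opposite C is at (59.2, -42.9). Tangency of A1 to UV means the radius EV is perpendicular to UV and A1 meets BD tangentially, so EB is at right angles to BD, with radius 9.7, so the center E sits 9.7 in from both sides at E = (49.5, -33.2). That places the tangent points at V = (59.2, -33.2) on UV and B = (49.5, -42.9) on BD. Then |CB| = |B − C| = 65.5.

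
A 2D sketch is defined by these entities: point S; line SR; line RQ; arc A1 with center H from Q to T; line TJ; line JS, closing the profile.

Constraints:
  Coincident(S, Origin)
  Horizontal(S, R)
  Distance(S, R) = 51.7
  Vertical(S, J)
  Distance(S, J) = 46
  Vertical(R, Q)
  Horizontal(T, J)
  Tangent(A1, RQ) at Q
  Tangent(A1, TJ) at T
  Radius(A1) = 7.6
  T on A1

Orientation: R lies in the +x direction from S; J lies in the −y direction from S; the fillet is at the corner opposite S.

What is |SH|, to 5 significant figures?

58.475

S is at the origin; SR is horizontal with |SR| = 51.7 and R on the +x side, so R = (51.700, 0.0000). SJ is vertical with |SJ| = 46.0 and J on the −y side, so J = (0.0000, -46.000). The virtual corner opposite S is at (51.700, -46.000). The tangent condition forces HQ to be normal to RQ and tangency of A1 to TJ means the radius HT is perpendicular to TJ, with radius 7.6, so the center H sits 7.6 in from both sides at H = (44.100, -38.400). Then |SH| = |H − S| = 58.475.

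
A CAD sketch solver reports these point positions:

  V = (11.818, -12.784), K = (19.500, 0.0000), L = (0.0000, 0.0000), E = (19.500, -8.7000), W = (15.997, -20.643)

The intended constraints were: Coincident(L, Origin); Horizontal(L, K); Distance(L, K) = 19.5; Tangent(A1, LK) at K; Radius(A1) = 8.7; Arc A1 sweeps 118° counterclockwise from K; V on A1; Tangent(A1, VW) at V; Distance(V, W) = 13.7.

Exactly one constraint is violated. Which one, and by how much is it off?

Distance(V, W) = 13.7 — off by 4.80.

L = (0.00, 0.00) ✓; L.y = 0.00, K.y = 0.00 ✓; |LK| = 19.50 ✓; ∠(EK, KL) = 90.00° ✓; |EK| = 8.700 ✓; bearing(E→V) − bearing(E→K) = 118.0° ✓; |EV| = 8.700 ✓; ∠(EV, VW) = 89.99° ✓; |VW| = 8.901 ✗.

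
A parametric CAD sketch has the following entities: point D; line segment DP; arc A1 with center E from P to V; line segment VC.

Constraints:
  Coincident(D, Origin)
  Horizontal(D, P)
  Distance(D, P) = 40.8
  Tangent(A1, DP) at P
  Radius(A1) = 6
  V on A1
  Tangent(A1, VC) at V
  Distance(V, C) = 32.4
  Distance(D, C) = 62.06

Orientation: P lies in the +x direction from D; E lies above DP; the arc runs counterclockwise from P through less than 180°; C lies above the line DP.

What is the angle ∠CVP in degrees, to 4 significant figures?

137.1°

Checks: D = (0.00, 0.00) ✓; |EV| = 6.000 ✓; ∠(EV, VC) = 90.00° ✓; |VC| = 32.40 ✓; |DC| = 62.06 ✓.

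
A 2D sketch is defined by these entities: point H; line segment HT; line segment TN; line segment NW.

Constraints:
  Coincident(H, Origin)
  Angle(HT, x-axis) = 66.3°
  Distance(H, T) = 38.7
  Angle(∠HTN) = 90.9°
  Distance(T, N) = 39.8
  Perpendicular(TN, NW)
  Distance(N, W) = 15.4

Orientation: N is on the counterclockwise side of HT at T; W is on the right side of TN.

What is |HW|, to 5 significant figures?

67.521

∠HTN = 90.9°, so TN runs at 66.3° + (180° − 90.9°) = 155.40° from the x-axis; with |TN| = 39.8, N = T + 39.8·(cos 155.40°, sin 155.40°) = (-20.632, 52.004). TN ⟂ NW; with |NW| = 15.4 on the right of TN, W = N + 15.4·(0.41628, 0.90924) = (-14.221, 66.006). Then |HW| = |W − H| = 67.521.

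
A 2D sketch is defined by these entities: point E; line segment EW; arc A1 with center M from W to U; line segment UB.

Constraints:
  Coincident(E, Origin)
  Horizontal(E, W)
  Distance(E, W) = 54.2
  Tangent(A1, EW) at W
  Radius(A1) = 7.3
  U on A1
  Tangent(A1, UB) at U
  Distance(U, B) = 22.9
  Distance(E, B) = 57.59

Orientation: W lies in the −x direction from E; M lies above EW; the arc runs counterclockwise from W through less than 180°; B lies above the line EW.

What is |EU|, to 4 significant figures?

47.58

Checks: |MU| = 7.300 ✓; ∠(MU, UB) = 90.00° ✓; |UB| = 22.90 ✓; |EB| = 57.59 ✓.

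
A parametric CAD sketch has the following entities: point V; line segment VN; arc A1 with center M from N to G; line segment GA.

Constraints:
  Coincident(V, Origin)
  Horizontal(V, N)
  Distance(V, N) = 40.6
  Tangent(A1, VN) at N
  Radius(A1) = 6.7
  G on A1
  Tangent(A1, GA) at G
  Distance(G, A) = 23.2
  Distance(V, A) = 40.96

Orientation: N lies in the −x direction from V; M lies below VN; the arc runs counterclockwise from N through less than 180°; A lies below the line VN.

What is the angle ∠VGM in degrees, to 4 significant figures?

29.10°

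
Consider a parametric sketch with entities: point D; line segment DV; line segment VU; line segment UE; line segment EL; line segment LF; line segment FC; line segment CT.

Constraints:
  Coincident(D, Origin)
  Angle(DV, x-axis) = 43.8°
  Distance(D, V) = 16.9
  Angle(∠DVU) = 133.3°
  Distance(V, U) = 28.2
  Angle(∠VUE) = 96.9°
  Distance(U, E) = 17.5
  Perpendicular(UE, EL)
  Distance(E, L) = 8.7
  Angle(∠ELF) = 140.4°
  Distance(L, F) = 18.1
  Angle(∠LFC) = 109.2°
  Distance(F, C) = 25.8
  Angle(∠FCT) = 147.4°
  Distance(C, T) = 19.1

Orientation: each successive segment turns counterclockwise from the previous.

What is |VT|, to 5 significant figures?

39.611

D is at the origin; DV runs at 43.8° with length 16.9, so V = (12.198, 11.697). ∠DVU = 133.3° gives VU at 90.500° from the x-axis; with |VU| = 28.2, U = (11.952, 39.896). ∠VUE = 96.9° gives UE at 173.60° from the x-axis; with |UE| = 17.5, E = (-5.4393, 41.847). UE is perpendicular to EL, so EL runs at -96.400°; with |EL| = 8.7, L = (-6.4091, 33.201). ∠ELF = 140.4° gives LF at -56.800° from the x-axis; with |LF| = 18.1, F = (3.5018, 18.056). ∠LFC = 109.2° gives FC at 14.000° from the x-axis; with |FC| = 25.8, C = (28.535, 24.297). ∠FCT = 147.4° gives CT at 46.600° from the x-axis; with |CT| = 19.1, T = (41.659, 38.175). Then |VT| = |T − V| = 39.611.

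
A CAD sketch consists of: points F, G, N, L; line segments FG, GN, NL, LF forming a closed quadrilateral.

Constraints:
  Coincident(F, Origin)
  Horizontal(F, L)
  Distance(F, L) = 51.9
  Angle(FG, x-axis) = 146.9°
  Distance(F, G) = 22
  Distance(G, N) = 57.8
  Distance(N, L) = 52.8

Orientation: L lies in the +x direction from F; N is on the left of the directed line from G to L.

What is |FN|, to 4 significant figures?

54.45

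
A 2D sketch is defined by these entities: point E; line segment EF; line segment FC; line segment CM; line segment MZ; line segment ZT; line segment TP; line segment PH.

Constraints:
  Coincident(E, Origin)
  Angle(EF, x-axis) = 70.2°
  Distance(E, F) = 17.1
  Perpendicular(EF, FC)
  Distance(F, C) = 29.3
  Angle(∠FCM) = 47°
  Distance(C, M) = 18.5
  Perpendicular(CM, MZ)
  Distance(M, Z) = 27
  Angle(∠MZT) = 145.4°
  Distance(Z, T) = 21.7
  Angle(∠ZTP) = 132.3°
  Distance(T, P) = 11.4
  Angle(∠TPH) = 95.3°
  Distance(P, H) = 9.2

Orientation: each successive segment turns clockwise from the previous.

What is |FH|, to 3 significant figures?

31.5

∠ZTP = 132.3° gives TP at 34.9° from the x-axis; with |TP| = 11.4, P = (16.7, 49.8). ∠TPH = 95.3° gives PH at -49.8° from the x-axis; with |PH| = 9.2, H = (22.6, 42.7). Then |FH| = |H − F| = 31.5.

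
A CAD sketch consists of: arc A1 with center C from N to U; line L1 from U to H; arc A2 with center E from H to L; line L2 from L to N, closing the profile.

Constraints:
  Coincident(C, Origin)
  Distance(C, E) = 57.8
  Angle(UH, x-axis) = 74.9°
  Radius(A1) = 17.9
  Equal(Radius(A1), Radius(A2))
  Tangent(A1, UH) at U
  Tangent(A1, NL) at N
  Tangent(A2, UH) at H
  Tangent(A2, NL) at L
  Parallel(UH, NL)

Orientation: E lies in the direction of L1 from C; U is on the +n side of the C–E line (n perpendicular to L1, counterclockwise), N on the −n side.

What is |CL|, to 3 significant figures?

60.5

The slot axis is L1's direction at 74.9°, so u = (cos 74.9°, sin 74.9°) = (0.261, 0.965) and n = (−sin 74.9°, cos 74.9°) = (-0.965, 0.261). C is at the origin and E lies 57.8 along u from C, so E = 57.8·u = (15.1, 55.8). Tangency of A1 to both parallel lines with radius 17.9 puts U and N at C ± 17.9·n: U = (-17.3, 4.66), N = (17.3, -4.66). Equal radii place H and L the same way about E: H = E + 17.9·n = (-2.22, 60.5), L = E − 17.9·n = (32.3, 51.1). Then |CL| = |L − C| = 60.5.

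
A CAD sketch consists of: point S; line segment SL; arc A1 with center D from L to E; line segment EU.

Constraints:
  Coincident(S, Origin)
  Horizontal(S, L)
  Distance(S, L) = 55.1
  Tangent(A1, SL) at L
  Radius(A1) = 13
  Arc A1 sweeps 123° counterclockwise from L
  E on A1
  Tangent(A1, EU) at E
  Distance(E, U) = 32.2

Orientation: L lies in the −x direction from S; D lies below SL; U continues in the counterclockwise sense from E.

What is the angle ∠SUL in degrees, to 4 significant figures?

53.85°

S is at the origin; S and L share the same y with |SL| = 55.1 and L on the −x side, so L = (-55.10, 0.000). Tangency of A1 to SL means the radius DL is perpendicular to SL, so D = L + (0, -13) = (-55.10, -13.00). On A1, L sits at bearing 90° from D; a 123° counterclockwise sweep puts E at bearing 213°, so E = D + 13.0·(cos 213°, sin 213°) = (-66.00, -20.08). Since A1 is tangent to EU there, DE ⟂ EU, so EU runs along (−sin 213°, cos 213°); with |EU| = 32.2, U = (-48.47, -47.09). Then cos ∠SUL = US·UL / (|US||UL|), giving 53.85°.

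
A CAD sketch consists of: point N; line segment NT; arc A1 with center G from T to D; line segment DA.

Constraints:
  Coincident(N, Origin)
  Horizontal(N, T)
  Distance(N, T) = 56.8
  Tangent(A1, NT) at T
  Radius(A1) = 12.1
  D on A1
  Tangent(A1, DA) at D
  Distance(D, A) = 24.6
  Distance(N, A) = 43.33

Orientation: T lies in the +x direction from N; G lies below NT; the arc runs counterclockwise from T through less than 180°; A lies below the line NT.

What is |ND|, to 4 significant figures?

46.77

Checks: |NT| = 56.80 ✓; ∠(GT, TN) = 90.00° ✓; |GT| = 12.10 ✓; |GD| = 12.10 ✓; ∠(GD, DA) = 90.00° ✓; |DA| = 24.60 ✓; |NA| = 43.33 ✓.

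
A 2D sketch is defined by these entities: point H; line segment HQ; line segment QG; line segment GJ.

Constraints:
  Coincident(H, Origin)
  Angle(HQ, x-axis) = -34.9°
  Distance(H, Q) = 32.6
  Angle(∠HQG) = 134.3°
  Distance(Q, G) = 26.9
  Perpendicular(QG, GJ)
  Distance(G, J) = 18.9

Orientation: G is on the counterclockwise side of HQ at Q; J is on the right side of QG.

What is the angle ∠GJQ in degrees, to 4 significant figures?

54.91°

H is at the origin; HQ runs at -34.9° with length 32.6, so Q = 32.6·(cos -34.9°, sin -34.9°) = (26.74, -18.65). ∠HQG = 134.3°, so QG runs at -34.9° + (180° − 134.3°) = 10.80° from the x-axis; with |QG| = 26.9, G = Q + 26.9·(cos 10.80°, sin 10.80°) = (53.16, -13.61). QG is perpendicular to GJ; with |GJ| = 18.9 on the right of QG, J = G + 18.9·(0.1874, -0.9823) = (56.70, -32.18). Then cos ∠GJQ = JG·JQ / (|JG||JQ|), giving 54.91°.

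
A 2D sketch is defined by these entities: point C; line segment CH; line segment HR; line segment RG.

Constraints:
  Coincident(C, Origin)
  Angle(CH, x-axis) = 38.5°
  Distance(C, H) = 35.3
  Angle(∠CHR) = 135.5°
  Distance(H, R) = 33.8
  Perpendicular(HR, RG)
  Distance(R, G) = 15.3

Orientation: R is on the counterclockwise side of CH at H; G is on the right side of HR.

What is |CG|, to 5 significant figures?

71.286

∠CHR = 135.5°, so HR runs at 38.5° + (180° − 135.5°) = 83.000° from the x-axis; with |HR| = 33.8, R = H + 33.8·(cos 83.000°, sin 83.000°) = (31.745, 55.523). HR is perpendicular to RG; with |RG| = 15.3 on the right of HR, G = R + 15.3·(0.99255, -0.12187) = (46.931, 53.658). Then |CG| = |G − C| = 71.286.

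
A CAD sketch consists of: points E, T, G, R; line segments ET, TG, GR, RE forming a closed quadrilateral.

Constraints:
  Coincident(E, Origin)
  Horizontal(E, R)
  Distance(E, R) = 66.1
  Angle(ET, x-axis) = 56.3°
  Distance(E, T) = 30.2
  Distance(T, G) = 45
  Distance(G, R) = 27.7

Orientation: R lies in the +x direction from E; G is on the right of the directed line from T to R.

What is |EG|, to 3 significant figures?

43.3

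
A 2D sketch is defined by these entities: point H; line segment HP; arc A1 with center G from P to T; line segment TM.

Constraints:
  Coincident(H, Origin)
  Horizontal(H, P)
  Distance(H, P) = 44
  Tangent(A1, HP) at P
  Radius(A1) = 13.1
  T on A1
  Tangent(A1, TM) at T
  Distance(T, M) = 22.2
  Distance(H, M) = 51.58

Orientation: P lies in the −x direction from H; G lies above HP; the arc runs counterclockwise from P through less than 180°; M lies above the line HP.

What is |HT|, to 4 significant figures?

34.87

H is at the origin; HP is horizontal with |HP| = 44.0 and P on the −x side, so P = (-44.00, 0.000). A1 meets HP tangentially, so GP is at right angles to HP, so G = P + (0, 13.1) = (-44.00, 13.10). Since GT ⟂ TM (tangency), |GM| = √(13.1² + 22.2²) = 25.78 regardless of where T sits on A1. So M lies on both circle(H, 51.58) and circle(G, 25.78); the above-HP intersection is M = (-35.49, 37.43). T is the foot of the tangent from M: T = (-31.15, 15.66).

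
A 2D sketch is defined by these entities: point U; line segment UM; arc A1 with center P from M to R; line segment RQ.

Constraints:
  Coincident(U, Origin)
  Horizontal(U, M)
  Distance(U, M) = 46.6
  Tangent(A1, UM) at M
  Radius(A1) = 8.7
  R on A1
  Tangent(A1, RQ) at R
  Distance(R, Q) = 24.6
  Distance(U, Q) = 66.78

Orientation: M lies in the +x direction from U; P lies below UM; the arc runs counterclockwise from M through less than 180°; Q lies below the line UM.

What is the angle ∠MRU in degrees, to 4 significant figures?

91.09°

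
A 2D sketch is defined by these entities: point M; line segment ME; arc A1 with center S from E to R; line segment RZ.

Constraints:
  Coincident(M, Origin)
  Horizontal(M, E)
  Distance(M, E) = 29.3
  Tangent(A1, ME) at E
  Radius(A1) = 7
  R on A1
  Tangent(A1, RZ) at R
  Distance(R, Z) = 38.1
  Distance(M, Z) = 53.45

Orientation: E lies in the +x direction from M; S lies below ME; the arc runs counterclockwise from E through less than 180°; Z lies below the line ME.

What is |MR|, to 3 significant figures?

23.8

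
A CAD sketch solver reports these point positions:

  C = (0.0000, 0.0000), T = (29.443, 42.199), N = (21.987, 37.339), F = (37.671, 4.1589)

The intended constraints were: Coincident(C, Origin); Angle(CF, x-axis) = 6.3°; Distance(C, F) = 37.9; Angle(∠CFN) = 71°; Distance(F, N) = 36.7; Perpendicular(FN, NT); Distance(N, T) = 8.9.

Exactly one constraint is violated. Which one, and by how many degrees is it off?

Perpendicular(FN, NT) — off by 7.80°.

C = (0.00, 0.00) ✓; CF at 6.300° ✓; |CF| = 37.90 ✓; ∠CFN = 71.00° ✓; |FN| = 36.70 ✓; ∠(FN, NT) = 82.20° ✗; |NT| = 8.900 ✓.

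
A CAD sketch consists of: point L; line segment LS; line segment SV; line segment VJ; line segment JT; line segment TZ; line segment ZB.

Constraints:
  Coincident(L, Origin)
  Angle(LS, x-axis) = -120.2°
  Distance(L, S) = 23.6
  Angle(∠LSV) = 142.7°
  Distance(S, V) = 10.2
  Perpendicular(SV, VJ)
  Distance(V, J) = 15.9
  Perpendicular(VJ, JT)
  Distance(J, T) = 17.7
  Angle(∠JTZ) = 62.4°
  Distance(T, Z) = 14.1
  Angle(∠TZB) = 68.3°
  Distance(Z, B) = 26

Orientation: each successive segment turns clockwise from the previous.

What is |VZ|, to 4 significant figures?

11.67

The perpendicularity gives JT at right angles to VJ, so JT runs at 22.50°; with |JT| = 17.7, T = (-11.03, -2.837). ∠JTZ = 62.4° gives TZ at -95.10° from the x-axis; with |TZ| = 14.1, Z = (-12.28, -16.88). Then |VZ| = |Z − V| = 11.67.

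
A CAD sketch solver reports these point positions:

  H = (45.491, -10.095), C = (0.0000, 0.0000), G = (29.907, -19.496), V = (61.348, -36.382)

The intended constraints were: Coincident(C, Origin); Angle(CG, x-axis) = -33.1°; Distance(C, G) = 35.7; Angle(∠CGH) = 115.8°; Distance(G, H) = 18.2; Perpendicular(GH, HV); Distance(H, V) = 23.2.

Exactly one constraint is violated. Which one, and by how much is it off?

Distance(H, V) = 23.2 — off by 7.50.

C = (0.00, 0.00) ✓; CG at -33.10° ✓; |CG| = 35.70 ✓; ∠CGH = 115.8° ✓; |GH| = 18.20 ✓; ∠(GH, HV) = 90.00° ✓; |HV| = 30.70 ✗.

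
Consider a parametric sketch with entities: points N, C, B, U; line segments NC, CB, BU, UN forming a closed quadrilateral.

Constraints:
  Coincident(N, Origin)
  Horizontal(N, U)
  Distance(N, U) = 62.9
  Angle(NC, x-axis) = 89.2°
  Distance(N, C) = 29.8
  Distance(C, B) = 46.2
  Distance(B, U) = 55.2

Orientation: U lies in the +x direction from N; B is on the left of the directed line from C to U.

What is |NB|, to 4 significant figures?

65.68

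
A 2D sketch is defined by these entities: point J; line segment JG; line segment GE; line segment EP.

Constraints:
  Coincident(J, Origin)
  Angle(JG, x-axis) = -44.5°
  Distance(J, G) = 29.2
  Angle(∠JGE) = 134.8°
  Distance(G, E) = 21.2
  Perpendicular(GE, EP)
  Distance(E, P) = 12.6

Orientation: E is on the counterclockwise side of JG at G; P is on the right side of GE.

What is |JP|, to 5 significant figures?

53.436

∠JGE = 134.8°, so GE runs at -44.5° + (180° − 134.8°) = 0.70000° from the x-axis; with |GE| = 21.2, E = G + 21.2·(cos 0.70000°, sin 0.70000°) = (42.025, -20.208). GE is perpendicular to EP; with |EP| = 12.6 on the right of GE, P = E + 12.6·(0.012217, -0.99993) = (42.179, -32.807). Then |JP| = |P − J| = 53.436.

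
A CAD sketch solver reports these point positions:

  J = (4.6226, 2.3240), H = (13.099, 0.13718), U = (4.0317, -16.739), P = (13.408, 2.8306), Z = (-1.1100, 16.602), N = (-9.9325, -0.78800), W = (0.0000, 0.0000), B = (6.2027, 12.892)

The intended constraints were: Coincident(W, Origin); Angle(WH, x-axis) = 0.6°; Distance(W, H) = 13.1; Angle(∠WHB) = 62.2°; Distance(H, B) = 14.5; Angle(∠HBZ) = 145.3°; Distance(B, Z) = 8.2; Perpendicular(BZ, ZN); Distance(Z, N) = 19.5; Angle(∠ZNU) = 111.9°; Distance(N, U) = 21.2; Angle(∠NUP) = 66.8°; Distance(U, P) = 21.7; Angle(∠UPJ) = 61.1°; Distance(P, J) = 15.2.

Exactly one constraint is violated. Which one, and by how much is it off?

Distance(P, J) = 15.2 — off by 6.40.

W = (0.00, 0.00) ✓; WH at 0.6000° ✓; |WH| = 13.10 ✓; ∠WHB = 62.20° ✓; |HB| = 14.50 ✓; ∠HBZ = 145.3° ✓; |BZ| = 8.200 ✓; ∠(BZ, ZN) = 90.00° ✓; |ZN| = 19.50 ✓; ∠ZNU = 111.9° ✓; |NU| = 21.20 ✓; ∠NUP = 66.80° ✓; |UP| = 21.70 ✓; ∠UPJ = 61.10° ✓; |PJ| = 8.800 ✗.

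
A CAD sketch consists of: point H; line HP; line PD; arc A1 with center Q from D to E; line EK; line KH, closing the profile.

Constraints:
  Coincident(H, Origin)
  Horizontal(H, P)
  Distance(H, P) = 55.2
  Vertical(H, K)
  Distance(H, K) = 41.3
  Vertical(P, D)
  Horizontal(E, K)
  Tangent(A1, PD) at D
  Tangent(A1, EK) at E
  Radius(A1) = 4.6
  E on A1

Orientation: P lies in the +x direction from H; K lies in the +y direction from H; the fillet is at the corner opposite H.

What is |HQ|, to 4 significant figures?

62.51

H is at the origin; HP is horizontal with |HP| = 55.2 and P on the +x side, so P = (55.20, 0.000). HK is vertical with |HK| = 41.3 and K on the +y side, so K = (0.000, 41.30). The virtual corner opposite H is at (55.20, 41.30). A1 meets PD tangentially, so QD is at right angles to PD and the tangent condition forces QE to be normal to EK, with radius 4.6, so the center Q sits 4.6 in from both sides at Q = (50.60, 36.70). Then |HQ| = |Q − H| = 62.51.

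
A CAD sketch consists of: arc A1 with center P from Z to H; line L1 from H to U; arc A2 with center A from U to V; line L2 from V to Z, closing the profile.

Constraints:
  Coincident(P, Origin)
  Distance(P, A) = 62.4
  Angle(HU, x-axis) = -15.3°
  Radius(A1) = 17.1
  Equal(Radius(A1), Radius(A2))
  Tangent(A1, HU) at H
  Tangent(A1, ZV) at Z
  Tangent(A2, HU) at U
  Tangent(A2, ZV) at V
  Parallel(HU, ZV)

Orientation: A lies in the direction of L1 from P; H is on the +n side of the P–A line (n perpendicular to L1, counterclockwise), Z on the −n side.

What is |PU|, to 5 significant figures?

64.701

The slot axis is L1's direction at -15.3°, so u = (cos -15.3°, sin -15.3°) = (0.96456, -0.26387) and n = (−sin -15.3°, cos -15.3°) = (0.26387, 0.96456). P is at the origin and A lies 62.4 along u from P, so A = 62.4·u = (60.188, -16.466). Tangency of A1 to both parallel lines with radius 17.1 puts H and Z at P ± 17.1·n: H = (4.5122, 16.494), Z = (-4.5122, -16.494). Equal radii place U and V the same way about A: U = A + 17.1·n = (64.701, 0.028254), V = A − 17.1·n = (55.676, -32.960). Then |PU| = |U − P| = 64.701.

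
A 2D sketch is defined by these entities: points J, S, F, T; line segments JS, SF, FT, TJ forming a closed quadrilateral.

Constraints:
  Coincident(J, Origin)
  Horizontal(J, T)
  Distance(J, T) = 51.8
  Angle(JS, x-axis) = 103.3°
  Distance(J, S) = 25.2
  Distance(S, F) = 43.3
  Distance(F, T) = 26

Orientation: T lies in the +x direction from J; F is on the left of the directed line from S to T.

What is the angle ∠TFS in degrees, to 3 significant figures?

127°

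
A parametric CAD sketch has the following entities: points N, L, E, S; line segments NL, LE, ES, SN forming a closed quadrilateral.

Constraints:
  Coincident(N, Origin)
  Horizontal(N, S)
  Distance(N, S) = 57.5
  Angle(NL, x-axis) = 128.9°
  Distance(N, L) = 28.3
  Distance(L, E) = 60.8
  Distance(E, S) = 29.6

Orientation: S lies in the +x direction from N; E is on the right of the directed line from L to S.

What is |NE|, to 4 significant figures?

34.25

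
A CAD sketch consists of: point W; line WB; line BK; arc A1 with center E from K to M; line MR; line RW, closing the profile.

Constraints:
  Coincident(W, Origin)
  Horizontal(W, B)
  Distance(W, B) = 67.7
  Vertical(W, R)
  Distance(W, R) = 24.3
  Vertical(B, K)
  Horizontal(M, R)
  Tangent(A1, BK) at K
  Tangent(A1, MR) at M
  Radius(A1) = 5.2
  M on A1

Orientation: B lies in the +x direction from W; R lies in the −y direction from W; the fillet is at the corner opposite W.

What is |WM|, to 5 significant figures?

67.058

The virtual corner opposite W is at (67.700, -24.300). A1 meets BK tangentially, so EK is at right angles to BK and the tangent condition forces EM to be normal to MR, with radius 5.2, so the center E sits 5.2 in from both sides at E = (62.500, -19.100). That places the tangent points at K = (67.700, -19.100) on BK and M = (62.500, -24.300) on MR. Then |WM| = |M − W| = 67.058.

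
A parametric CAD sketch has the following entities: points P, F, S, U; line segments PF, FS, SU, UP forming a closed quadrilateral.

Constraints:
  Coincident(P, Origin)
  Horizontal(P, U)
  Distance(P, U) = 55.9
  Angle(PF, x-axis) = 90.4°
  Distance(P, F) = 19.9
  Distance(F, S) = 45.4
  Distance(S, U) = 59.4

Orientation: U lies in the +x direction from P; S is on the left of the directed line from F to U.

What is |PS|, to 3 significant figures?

61.6

Checks: |FS| = 45.40 ✓; |SU| = 59.40 ✓.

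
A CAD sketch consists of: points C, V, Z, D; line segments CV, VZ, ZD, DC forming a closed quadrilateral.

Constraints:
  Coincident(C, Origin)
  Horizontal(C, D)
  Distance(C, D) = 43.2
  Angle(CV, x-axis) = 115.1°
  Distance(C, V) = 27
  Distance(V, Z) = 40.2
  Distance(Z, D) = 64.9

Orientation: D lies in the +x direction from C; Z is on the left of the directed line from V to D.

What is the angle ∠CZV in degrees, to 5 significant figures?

23.921°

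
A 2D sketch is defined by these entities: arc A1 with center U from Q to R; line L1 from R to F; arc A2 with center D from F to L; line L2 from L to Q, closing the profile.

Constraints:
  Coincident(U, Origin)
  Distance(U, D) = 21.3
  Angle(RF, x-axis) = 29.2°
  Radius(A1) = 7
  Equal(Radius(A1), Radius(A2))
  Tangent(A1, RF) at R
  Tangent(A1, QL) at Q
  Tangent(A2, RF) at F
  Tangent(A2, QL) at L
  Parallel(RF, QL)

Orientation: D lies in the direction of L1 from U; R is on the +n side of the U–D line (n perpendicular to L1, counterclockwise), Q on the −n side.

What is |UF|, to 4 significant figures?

22.42

Tangency of A1 to both parallel lines with radius 7.0 puts R and Q at U ± 7.0·n: R = (-3.415, 6.110), Q = (3.415, -6.110). Equal radii place F and L the same way about D: F = D + 7.0·n = (15.18, 16.50), L = D − 7.0·n = (22.01, 4.281). Then |UF| = |F − U| = 22.42.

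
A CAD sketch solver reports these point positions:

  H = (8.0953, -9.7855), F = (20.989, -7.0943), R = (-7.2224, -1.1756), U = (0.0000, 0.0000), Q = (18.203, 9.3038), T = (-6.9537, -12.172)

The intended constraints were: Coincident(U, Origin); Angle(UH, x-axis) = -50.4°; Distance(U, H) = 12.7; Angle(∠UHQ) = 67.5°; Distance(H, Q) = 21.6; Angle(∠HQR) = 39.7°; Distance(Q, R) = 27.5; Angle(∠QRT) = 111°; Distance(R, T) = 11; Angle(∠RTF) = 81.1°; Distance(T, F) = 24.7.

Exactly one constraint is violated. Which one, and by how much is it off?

Distance(T, F) = 24.7 — off by 3.70.

U = (0.00, 0.00) ✓; UH at -50.40° ✓; |UH| = 12.70 ✓; ∠UHQ = 67.50° ✓; |HQ| = 21.60 ✓; ∠HQR = 39.70° ✓; |QR| = 27.50 ✓; ∠QRT = 111.0° ✓; |RT| = 11.00 ✓; ∠RTF = 81.10° ✓; |TF| = 28.40 ✗.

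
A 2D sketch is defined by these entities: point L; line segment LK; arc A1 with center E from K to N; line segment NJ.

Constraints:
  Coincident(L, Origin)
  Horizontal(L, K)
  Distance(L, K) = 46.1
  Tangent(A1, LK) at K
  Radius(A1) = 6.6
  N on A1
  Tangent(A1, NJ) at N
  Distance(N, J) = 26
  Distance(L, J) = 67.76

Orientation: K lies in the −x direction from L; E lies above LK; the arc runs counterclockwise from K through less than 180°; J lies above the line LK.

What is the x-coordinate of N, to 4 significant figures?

-41.78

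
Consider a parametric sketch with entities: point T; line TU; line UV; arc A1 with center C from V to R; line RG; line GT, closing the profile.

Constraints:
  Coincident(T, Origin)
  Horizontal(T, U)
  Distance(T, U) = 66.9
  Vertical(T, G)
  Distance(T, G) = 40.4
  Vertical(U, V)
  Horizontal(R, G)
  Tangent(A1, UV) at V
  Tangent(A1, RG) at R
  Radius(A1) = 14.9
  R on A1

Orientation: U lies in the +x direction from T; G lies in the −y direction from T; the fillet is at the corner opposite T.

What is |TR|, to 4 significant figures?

65.85

The virtual corner opposite T is at (66.90, -40.40). The tangent condition forces CV to be normal to UV and since A1 is tangent to RG there, CR ⟂ RG, with radius 14.9, so the center C sits 14.9 in from both sides at C = (52.00, -25.50). That places the tangent points at V = (66.90, -25.50) on UV and R = (52.00, -40.40) on RG. Then |TR| = |R − T| = 65.85.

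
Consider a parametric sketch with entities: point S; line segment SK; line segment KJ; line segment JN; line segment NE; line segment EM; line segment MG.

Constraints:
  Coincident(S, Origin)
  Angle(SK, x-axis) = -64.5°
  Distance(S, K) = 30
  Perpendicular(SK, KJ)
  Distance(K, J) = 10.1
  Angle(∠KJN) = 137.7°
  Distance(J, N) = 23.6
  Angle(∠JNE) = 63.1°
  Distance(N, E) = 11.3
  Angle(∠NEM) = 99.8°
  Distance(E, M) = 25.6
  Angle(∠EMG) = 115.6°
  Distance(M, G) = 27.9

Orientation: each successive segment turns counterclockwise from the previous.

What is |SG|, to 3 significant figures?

58.7

S is at the origin; SK runs at -64.5° with length 30.0, so K = (12.9, -27.1). SK is perpendicular to KJ, so KJ runs at 25.5°; with |KJ| = 10.1, J = (22.0, -22.7). ∠KJN = 137.7° gives JN at 67.8° from the x-axis; with |JN| = 23.6, N = (30.9, -0.879). ∠JNE = 63.1° gives NE at -175° from the x-axis; with |NE| = 11.3, E = (19.7, -1.80). ∠NEM = 99.8° gives EM at -95.1° from the x-axis; with |EM| = 25.6, M = (17.4, -27.3). ∠EMG = 115.6° gives MG at -30.7° from the x-axis; with |MG| = 27.9, G = (41.4, -41.5). Then |SG| = |G − S| = 58.7.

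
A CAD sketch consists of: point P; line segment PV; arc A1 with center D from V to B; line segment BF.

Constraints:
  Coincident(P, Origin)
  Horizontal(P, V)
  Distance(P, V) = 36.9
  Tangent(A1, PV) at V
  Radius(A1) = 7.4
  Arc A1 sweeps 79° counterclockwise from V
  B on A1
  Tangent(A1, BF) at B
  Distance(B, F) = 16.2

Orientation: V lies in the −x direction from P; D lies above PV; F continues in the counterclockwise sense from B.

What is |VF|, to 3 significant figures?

24.2

P is at the origin; PV is horizontal with |PV| = 36.9 and V on the −x side, so V = (-36.9, 0.00). A1 meets PV tangentially, so DV is at right angles to PV, so D = V + (0, 7.4) = (-36.9, 7.40). On A1, V sits at bearing -90° from D; a 79° counterclockwise sweep puts B at bearing -11°, so B = D + 7.4·(cos -11°, sin -11°) = (-29.6, 5.99). The tangent condition forces DB to be normal to BF, so BF runs along (−sin -11°, cos -11°); with |BF| = 16.2, F = (-26.5, 21.9). Then |VF| = |F − V| = 24.2.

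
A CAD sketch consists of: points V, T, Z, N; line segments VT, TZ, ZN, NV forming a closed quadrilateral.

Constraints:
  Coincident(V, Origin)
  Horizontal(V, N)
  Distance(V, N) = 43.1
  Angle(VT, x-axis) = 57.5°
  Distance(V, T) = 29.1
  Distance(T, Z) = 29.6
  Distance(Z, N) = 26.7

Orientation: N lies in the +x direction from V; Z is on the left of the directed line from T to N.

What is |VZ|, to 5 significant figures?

52.424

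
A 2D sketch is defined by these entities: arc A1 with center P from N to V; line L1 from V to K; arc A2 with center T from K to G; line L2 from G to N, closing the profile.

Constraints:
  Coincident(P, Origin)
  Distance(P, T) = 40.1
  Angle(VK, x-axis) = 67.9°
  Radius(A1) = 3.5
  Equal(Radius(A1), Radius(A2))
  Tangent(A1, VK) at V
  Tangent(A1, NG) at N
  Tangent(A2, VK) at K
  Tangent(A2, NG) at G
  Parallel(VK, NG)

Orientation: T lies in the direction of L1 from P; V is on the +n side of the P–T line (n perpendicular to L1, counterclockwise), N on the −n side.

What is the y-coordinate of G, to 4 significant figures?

35.84

The slot axis is L1's direction at 67.9°, so u = (cos 67.9°, sin 67.9°) = (0.3762, 0.9265) and n = (−sin 67.9°, cos 67.9°) = (-0.9265, 0.3762). P is at the origin and T lies 40.1 along u from P, so T = 40.1·u = (15.09, 37.15). Tangency of A1 to both parallel lines with radius 3.5 puts V and N at P ± 3.5·n: V = (-3.243, 1.317), N = (3.243, -1.317). Equal radii place K and G the same way about T: K = T + 3.5·n = (11.84, 38.47), G = T − 3.5·n = (18.33, 35.84). So G.y = 35.84.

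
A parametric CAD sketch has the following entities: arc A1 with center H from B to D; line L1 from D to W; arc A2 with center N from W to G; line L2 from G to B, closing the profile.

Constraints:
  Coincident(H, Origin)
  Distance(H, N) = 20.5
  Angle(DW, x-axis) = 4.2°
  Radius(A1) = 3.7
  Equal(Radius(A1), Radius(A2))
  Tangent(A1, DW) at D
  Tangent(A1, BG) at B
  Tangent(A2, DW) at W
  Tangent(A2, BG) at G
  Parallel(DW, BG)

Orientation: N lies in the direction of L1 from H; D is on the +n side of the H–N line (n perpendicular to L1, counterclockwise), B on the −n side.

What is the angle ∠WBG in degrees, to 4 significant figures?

19.85°

The slot axis is L1's direction at 4.2°, so u = (cos 4.2°, sin 4.2°) = (0.9973, 0.07324) and n = (−sin 4.2°, cos 4.2°) = (-0.07324, 0.9973). H is at the origin and N lies 20.5 along u from H, so N = 20.5·u = (20.44, 1.501). Tangency of A1 to both parallel lines with radius 3.7 puts D and B at H ± 3.7·n: D = (-0.2710, 3.690), B = (0.2710, -3.690). Equal radii place W and G the same way about N: W = N + 3.7·n = (20.17, 5.191), G = N − 3.7·n = (20.72, -2.189). Then cos ∠WBG = BW·BG / (|BW||BG|), giving 19.85°.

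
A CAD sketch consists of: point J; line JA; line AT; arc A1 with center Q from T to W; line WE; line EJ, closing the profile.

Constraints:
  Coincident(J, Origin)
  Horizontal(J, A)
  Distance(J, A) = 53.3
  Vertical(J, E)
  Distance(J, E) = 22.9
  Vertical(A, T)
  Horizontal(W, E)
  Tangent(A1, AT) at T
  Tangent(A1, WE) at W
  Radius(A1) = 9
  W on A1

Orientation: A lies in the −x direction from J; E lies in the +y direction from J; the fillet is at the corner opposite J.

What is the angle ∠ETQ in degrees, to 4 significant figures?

9.584°

J is at the origin; J and A share the same y with |JA| = 53.3 and A on the −x side, so A = (-53.30, 0.000). JE is vertical with |JE| = 22.9 and E on the +y side, so E = (0.000, 22.90). The virtual corner opposite J is at (-53.30, 22.90). The tangent condition forces QT to be normal to AT and the tangent condition forces QW to be normal to WE, with radius 9.0, so the center Q sits 9.0 in from both sides at Q = (-44.30, 13.90). That places the tangent points at T = (-53.30, 13.90) on AT and W = (-44.30, 22.90) on WE. Then cos ∠ETQ = TE·TQ / (|TE||TQ|), giving 9.584°.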